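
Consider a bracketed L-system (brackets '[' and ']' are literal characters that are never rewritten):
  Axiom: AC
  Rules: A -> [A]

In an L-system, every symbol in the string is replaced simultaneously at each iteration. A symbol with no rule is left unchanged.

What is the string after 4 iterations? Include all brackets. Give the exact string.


Answer: [[[[A]]]]C

Derivation:
Step 0: AC
Step 1: [A]C
Step 2: [[A]]C
Step 3: [[[A]]]C
Step 4: [[[[A]]]]C


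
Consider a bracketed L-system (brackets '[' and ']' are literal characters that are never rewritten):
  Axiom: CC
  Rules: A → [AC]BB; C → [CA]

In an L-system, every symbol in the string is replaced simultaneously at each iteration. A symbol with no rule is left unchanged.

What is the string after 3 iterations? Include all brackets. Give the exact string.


Answer: [[[CA][AC]BB][[AC]BB[CA]]BB][[[CA][AC]BB][[AC]BB[CA]]BB]

Derivation:
Step 0: CC
Step 1: [CA][CA]
Step 2: [[CA][AC]BB][[CA][AC]BB]
Step 3: [[[CA][AC]BB][[AC]BB[CA]]BB][[[CA][AC]BB][[AC]BB[CA]]BB]


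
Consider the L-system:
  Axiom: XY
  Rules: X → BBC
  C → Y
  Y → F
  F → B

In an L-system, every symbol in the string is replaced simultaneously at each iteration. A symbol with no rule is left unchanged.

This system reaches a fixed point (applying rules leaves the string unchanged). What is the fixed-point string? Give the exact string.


Answer: BBBB

Derivation:
Step 0: XY
Step 1: BBCF
Step 2: BBYB
Step 3: BBFB
Step 4: BBBB
Step 5: BBBB  (unchanged — fixed point at step 4)


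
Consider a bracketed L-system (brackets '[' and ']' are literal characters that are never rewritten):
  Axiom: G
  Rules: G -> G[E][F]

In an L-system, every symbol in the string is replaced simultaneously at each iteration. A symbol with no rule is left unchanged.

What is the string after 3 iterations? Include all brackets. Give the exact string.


Answer: G[E][F][E][F][E][F]

Derivation:
Step 0: G
Step 1: G[E][F]
Step 2: G[E][F][E][F]
Step 3: G[E][F][E][F][E][F]


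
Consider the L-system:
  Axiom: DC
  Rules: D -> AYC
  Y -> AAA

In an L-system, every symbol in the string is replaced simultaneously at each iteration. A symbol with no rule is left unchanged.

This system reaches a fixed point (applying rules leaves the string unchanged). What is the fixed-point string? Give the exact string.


Answer: AAAACC

Derivation:
Step 0: DC
Step 1: AYCC
Step 2: AAAACC
Step 3: AAAACC  (unchanged — fixed point at step 2)


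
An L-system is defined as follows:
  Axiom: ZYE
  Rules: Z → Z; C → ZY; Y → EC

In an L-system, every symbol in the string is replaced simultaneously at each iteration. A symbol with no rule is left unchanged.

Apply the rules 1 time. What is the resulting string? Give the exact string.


Step 0: ZYE
Step 1: ZECE

Answer: ZECE


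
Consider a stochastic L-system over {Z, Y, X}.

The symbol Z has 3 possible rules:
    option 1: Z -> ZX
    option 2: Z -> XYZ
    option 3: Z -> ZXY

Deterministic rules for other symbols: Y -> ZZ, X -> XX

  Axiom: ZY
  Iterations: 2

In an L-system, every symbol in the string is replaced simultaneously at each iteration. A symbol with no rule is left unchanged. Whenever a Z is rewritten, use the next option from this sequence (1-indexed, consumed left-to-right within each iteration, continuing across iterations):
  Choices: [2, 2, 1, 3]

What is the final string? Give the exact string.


Answer: XXZZXYZZXZXY

Derivation:
Step 0: ZY
Step 1: XYZZZ  (used choices [2])
Step 2: XXZZXYZZXZXY  (used choices [2, 1, 3])


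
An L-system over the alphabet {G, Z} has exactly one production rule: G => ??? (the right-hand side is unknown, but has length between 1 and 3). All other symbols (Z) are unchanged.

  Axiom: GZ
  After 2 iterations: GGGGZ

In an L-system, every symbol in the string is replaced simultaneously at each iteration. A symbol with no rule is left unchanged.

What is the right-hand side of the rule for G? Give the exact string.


Trying G => GG:
  Step 0: GZ
  Step 1: GGZ
  Step 2: GGGGZ
Matches the given result.

Answer: GG


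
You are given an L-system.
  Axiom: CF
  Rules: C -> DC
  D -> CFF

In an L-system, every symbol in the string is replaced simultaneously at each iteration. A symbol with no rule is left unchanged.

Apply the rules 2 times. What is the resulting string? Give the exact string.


Answer: CFFDCF

Derivation:
Step 0: CF
Step 1: DCF
Step 2: CFFDCF


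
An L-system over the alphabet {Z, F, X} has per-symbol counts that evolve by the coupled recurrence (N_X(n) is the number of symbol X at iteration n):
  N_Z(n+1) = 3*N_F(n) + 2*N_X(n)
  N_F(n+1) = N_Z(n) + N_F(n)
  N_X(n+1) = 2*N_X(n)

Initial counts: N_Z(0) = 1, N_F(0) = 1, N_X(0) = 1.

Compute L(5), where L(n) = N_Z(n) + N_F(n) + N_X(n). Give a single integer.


Answer: 315

Derivation:
Step 0: N_Z=1, N_F=1, N_X=1, L=3
Step 1: N_Z=5, N_F=2, N_X=2, L=9
Step 2: N_Z=10, N_F=7, N_X=4, L=21
Step 3: N_Z=29, N_F=17, N_X=8, L=54
Step 4: N_Z=67, N_F=46, N_X=16, L=129
Step 5: N_Z=170, N_F=113, N_X=32, L=315


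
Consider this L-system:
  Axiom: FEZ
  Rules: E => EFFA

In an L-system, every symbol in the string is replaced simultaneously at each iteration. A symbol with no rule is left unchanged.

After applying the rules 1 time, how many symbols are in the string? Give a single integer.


Answer: 6

Derivation:
Step 0: length = 3
Step 1: length = 6


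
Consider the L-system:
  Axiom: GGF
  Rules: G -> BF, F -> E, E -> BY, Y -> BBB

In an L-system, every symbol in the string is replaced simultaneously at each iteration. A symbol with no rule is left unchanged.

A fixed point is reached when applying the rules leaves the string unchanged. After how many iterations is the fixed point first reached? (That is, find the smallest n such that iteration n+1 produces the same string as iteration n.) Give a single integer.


Step 0: GGF
Step 1: BFBFE
Step 2: BEBEBY
Step 3: BBYBBYBBBB
Step 4: BBBBBBBBBBBBBB
Step 5: BBBBBBBBBBBBBB  (unchanged — fixed point at step 4)

Answer: 4


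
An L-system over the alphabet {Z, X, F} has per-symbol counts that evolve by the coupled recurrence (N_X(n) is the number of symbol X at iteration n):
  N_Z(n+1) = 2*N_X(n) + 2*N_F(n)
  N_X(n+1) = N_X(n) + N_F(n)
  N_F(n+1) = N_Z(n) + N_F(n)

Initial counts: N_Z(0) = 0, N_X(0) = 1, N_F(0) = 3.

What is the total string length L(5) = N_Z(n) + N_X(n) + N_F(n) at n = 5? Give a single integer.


Step 0: N_Z=0, N_X=1, N_F=3, L=4
Step 1: N_Z=8, N_X=4, N_F=3, L=15
Step 2: N_Z=14, N_X=7, N_F=11, L=32
Step 3: N_Z=36, N_X=18, N_F=25, L=79
Step 4: N_Z=86, N_X=43, N_F=61, L=190
Step 5: N_Z=208, N_X=104, N_F=147, L=459

Answer: 459


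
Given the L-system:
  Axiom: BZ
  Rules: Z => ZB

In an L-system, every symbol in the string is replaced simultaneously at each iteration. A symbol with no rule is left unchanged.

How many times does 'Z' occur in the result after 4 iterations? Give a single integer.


Step 0: BZ  (1 'Z')
Step 1: BZB  (1 'Z')
Step 2: BZBB  (1 'Z')
Step 3: BZBBB  (1 'Z')
Step 4: BZBBBB  (1 'Z')

Answer: 1


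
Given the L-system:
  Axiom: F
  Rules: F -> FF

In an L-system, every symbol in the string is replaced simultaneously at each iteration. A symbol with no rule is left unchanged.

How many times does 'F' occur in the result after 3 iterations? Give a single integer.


Step 0: F  (1 'F')
Step 1: FF  (2 'F')
Step 2: FFFF  (4 'F')
Step 3: FFFFFFFF  (8 'F')

Answer: 8


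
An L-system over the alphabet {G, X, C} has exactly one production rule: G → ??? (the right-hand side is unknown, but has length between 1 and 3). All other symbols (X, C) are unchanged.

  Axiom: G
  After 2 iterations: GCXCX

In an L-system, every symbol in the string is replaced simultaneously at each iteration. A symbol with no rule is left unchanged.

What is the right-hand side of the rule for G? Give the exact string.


Answer: GCX

Derivation:
Trying G → GCX:
  Step 0: G
  Step 1: GCX
  Step 2: GCXCX
Matches the given result.


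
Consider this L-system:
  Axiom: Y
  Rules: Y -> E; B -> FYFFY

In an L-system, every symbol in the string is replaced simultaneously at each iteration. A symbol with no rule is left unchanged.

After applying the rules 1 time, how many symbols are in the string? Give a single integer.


Answer: 1

Derivation:
Step 0: length = 1
Step 1: length = 1


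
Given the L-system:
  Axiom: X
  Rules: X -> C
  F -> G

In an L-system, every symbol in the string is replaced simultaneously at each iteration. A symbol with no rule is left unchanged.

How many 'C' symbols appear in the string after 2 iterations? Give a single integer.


Answer: 1

Derivation:
Step 0: X  (0 'C')
Step 1: C  (1 'C')
Step 2: C  (1 'C')


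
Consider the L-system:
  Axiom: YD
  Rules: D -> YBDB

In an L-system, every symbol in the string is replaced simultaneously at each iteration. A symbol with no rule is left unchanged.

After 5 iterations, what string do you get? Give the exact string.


Answer: YYBYBYBYBYBDBBBBB

Derivation:
Step 0: YD
Step 1: YYBDB
Step 2: YYBYBDBB
Step 3: YYBYBYBDBBB
Step 4: YYBYBYBYBDBBBB
Step 5: YYBYBYBYBYBDBBBBB


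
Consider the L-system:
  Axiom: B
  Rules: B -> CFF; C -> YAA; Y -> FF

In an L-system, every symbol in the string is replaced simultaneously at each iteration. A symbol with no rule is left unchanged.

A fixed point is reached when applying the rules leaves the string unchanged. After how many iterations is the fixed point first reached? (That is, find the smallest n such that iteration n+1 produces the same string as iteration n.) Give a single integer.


Answer: 3

Derivation:
Step 0: B
Step 1: CFF
Step 2: YAAFF
Step 3: FFAAFF
Step 4: FFAAFF  (unchanged — fixed point at step 3)


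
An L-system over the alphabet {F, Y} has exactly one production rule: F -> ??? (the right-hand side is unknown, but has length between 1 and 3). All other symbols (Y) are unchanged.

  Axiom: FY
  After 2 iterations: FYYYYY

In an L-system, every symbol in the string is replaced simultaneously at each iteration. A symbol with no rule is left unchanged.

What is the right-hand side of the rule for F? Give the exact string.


Trying F -> FYY:
  Step 0: FY
  Step 1: FYYY
  Step 2: FYYYYY
Matches the given result.

Answer: FYY


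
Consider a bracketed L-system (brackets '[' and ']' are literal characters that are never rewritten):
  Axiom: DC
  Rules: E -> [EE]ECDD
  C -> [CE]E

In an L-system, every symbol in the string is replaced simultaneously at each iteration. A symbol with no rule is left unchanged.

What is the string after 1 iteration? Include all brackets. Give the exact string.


Step 0: DC
Step 1: D[CE]E

Answer: D[CE]E


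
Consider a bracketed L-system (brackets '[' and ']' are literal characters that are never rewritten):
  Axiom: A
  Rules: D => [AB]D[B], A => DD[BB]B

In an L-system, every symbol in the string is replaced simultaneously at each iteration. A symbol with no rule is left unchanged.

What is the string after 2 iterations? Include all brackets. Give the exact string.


Step 0: A
Step 1: DD[BB]B
Step 2: [AB]D[B][AB]D[B][BB]B

Answer: [AB]D[B][AB]D[B][BB]B


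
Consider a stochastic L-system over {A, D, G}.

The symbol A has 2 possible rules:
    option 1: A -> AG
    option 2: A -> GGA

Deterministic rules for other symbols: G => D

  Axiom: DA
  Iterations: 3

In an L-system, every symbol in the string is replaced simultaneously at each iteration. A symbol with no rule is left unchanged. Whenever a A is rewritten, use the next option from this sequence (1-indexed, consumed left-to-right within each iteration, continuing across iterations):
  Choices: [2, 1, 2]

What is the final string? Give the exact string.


Step 0: DA
Step 1: DGGA  (used choices [2])
Step 2: DDDAG  (used choices [1])
Step 3: DDDGGAD  (used choices [2])

Answer: DDDGGAD


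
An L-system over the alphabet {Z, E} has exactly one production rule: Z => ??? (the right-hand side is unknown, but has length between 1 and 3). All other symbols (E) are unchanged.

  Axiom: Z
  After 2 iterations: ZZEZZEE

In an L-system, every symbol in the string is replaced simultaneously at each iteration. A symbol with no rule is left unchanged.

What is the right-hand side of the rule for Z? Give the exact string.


Trying Z => ZZE:
  Step 0: Z
  Step 1: ZZE
  Step 2: ZZEZZEE
Matches the given result.

Answer: ZZE


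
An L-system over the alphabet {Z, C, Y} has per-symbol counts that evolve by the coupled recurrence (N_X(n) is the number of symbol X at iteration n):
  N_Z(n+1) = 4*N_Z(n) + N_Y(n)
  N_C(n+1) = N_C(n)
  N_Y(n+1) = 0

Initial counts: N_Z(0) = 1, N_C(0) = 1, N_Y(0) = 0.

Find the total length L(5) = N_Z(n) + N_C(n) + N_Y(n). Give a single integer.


Step 0: N_Z=1, N_C=1, N_Y=0, L=2
Step 1: N_Z=4, N_C=1, N_Y=0, L=5
Step 2: N_Z=16, N_C=1, N_Y=0, L=17
Step 3: N_Z=64, N_C=1, N_Y=0, L=65
Step 4: N_Z=256, N_C=1, N_Y=0, L=257
Step 5: N_Z=1024, N_C=1, N_Y=0, L=1025

Answer: 1025


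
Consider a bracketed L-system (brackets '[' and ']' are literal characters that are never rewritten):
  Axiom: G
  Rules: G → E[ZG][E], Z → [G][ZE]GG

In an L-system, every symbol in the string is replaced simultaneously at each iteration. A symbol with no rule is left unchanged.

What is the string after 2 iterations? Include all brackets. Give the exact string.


Answer: E[[G][ZE]GGE[ZG][E]][E]

Derivation:
Step 0: G
Step 1: E[ZG][E]
Step 2: E[[G][ZE]GGE[ZG][E]][E]


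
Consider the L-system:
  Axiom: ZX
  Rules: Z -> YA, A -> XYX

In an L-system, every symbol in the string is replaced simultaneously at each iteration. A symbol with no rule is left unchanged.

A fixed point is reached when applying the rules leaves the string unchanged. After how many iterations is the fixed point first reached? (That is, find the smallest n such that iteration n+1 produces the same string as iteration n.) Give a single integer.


Answer: 2

Derivation:
Step 0: ZX
Step 1: YAX
Step 2: YXYXX
Step 3: YXYXX  (unchanged — fixed point at step 2)


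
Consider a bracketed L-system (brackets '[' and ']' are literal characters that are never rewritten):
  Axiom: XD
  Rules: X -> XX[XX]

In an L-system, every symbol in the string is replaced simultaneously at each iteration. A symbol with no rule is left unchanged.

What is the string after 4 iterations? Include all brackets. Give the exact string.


Step 0: XD
Step 1: XX[XX]D
Step 2: XX[XX]XX[XX][XX[XX]XX[XX]]D
Step 3: XX[XX]XX[XX][XX[XX]XX[XX]]XX[XX]XX[XX][XX[XX]XX[XX]][XX[XX]XX[XX][XX[XX]XX[XX]]XX[XX]XX[XX][XX[XX]XX[XX]]]D
Step 4: XX[XX]XX[XX][XX[XX]XX[XX]]XX[XX]XX[XX][XX[XX]XX[XX]][XX[XX]XX[XX][XX[XX]XX[XX]]XX[XX]XX[XX][XX[XX]XX[XX]]]XX[XX]XX[XX][XX[XX]XX[XX]]XX[XX]XX[XX][XX[XX]XX[XX]][XX[XX]XX[XX][XX[XX]XX[XX]]XX[XX]XX[XX][XX[XX]XX[XX]]][XX[XX]XX[XX][XX[XX]XX[XX]]XX[XX]XX[XX][XX[XX]XX[XX]][XX[XX]XX[XX][XX[XX]XX[XX]]XX[XX]XX[XX][XX[XX]XX[XX]]]XX[XX]XX[XX][XX[XX]XX[XX]]XX[XX]XX[XX][XX[XX]XX[XX]][XX[XX]XX[XX][XX[XX]XX[XX]]XX[XX]XX[XX][XX[XX]XX[XX]]]]D

Answer: XX[XX]XX[XX][XX[XX]XX[XX]]XX[XX]XX[XX][XX[XX]XX[XX]][XX[XX]XX[XX][XX[XX]XX[XX]]XX[XX]XX[XX][XX[XX]XX[XX]]]XX[XX]XX[XX][XX[XX]XX[XX]]XX[XX]XX[XX][XX[XX]XX[XX]][XX[XX]XX[XX][XX[XX]XX[XX]]XX[XX]XX[XX][XX[XX]XX[XX]]][XX[XX]XX[XX][XX[XX]XX[XX]]XX[XX]XX[XX][XX[XX]XX[XX]][XX[XX]XX[XX][XX[XX]XX[XX]]XX[XX]XX[XX][XX[XX]XX[XX]]]XX[XX]XX[XX][XX[XX]XX[XX]]XX[XX]XX[XX][XX[XX]XX[XX]][XX[XX]XX[XX][XX[XX]XX[XX]]XX[XX]XX[XX][XX[XX]XX[XX]]]]D


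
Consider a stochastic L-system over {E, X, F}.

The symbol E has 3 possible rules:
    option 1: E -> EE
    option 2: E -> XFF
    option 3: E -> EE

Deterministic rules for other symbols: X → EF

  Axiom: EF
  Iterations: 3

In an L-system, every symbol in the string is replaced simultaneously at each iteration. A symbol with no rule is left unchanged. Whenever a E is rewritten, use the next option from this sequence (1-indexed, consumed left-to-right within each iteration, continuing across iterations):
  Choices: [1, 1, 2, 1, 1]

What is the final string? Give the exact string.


Step 0: EF
Step 1: EEF  (used choices [1])
Step 2: EEXFFF  (used choices [1, 2])
Step 3: EEEEEFFFF  (used choices [1, 1])

Answer: EEEEEFFFF


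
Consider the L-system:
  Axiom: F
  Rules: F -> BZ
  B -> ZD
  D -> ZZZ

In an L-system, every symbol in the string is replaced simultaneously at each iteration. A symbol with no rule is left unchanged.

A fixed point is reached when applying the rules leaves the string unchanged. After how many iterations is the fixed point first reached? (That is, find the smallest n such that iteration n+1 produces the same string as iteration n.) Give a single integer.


Answer: 3

Derivation:
Step 0: F
Step 1: BZ
Step 2: ZDZ
Step 3: ZZZZZ
Step 4: ZZZZZ  (unchanged — fixed point at step 3)


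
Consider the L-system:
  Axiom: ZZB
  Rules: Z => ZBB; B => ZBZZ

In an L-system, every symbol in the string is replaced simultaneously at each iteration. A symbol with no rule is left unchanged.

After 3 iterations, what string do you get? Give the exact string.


Step 0: ZZB
Step 1: ZBBZBBZBZZ
Step 2: ZBBZBZZZBZZZBBZBZZZBZZZBBZBZZZBBZBB
Step 3: ZBBZBZZZBZZZBBZBZZZBBZBBZBBZBZZZBBZBBZBBZBZZZBZZZBBZBZZZBBZBBZBBZBZZZBBZBBZBBZBZZZBZZZBBZBZZZBBZBBZBBZBZZZBZZZBBZBZZZBZZ

Answer: ZBBZBZZZBZZZBBZBZZZBBZBBZBBZBZZZBBZBBZBBZBZZZBZZZBBZBZZZBBZBBZBBZBZZZBBZBBZBBZBZZZBZZZBBZBZZZBBZBBZBBZBZZZBZZZBBZBZZZBZZ


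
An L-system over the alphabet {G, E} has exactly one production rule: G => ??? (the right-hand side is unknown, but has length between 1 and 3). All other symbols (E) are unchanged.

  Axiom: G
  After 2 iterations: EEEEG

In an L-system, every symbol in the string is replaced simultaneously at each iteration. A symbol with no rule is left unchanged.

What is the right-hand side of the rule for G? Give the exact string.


Trying G => EEG:
  Step 0: G
  Step 1: EEG
  Step 2: EEEEG
Matches the given result.

Answer: EEG


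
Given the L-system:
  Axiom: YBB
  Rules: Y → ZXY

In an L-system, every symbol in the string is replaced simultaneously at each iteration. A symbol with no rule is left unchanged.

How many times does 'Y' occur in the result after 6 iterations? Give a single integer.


Answer: 1

Derivation:
Step 0: YBB  (1 'Y')
Step 1: ZXYBB  (1 'Y')
Step 2: ZXZXYBB  (1 'Y')
Step 3: ZXZXZXYBB  (1 'Y')
Step 4: ZXZXZXZXYBB  (1 'Y')
Step 5: ZXZXZXZXZXYBB  (1 'Y')
Step 6: ZXZXZXZXZXZXYBB  (1 'Y')


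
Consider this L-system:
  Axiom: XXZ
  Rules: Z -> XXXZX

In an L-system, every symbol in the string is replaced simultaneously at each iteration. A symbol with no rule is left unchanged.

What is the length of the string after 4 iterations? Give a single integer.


Step 0: length = 3
Step 1: length = 7
Step 2: length = 11
Step 3: length = 15
Step 4: length = 19

Answer: 19


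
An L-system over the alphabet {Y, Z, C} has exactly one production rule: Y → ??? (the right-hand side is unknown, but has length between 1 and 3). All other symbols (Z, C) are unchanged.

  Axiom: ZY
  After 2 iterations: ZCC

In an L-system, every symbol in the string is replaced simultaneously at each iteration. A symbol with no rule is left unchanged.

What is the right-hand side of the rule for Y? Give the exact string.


Answer: CC

Derivation:
Trying Y → CC:
  Step 0: ZY
  Step 1: ZCC
  Step 2: ZCC
Matches the given result.


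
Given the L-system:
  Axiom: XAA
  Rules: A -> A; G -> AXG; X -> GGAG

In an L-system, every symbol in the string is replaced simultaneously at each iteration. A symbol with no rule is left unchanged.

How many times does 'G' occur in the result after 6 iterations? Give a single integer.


Answer: 120

Derivation:
Step 0: XAA  (0 'G')
Step 1: GGAGAA  (3 'G')
Step 2: AXGAXGAAXGAA  (3 'G')
Step 3: AGGAGAXGAGGAGAXGAAGGAGAXGAA  (12 'G')
Step 4: AAXGAXGAAXGAGGAGAXGAAXGAXGAAXGAGGAGAXGAAAXGAXGAAXGAGGAGAXGAA  (21 'G')
Step 5: AAGGAGAXGAGGAGAXGAAGGAGAXGAAXGAXGAAXGAGGAGAXGAAGGAGAXGAGGAGAXGAAGGAGAXGAAXGAXGAAXGAGGAGAXGAAAGGAGAXGAGGAGAXGAAGGAGAXGAAXGAXGAAXGAGGAGAXGAA  (57 'G')
Step 6: AAAXGAXGAAXGAGGAGAXGAAXGAXGAAXGAGGAGAXGAAAXGAXGAAXGAGGAGAXGAAGGAGAXGAGGAGAXGAAGGAGAXGAAXGAXGAAXGAGGAGAXGAAAXGAXGAAXGAGGAGAXGAAXGAXGAAXGAGGAGAXGAAAXGAXGAAXGAGGAGAXGAAGGAGAXGAGGAGAXGAAGGAGAXGAAXGAXGAAXGAGGAGAXGAAAAXGAXGAAXGAGGAGAXGAAXGAXGAAXGAGGAGAXGAAAXGAXGAAXGAGGAGAXGAAGGAGAXGAGGAGAXGAAGGAGAXGAAXGAXGAAXGAGGAGAXGAA  (120 'G')


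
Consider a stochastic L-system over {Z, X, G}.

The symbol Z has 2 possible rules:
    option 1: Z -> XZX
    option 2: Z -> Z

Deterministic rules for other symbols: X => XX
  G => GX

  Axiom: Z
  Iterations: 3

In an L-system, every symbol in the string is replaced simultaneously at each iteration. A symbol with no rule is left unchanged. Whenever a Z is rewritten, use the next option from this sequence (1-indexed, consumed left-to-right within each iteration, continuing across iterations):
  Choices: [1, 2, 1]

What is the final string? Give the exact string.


Answer: XXXXXZXXXXX

Derivation:
Step 0: Z
Step 1: XZX  (used choices [1])
Step 2: XXZXX  (used choices [2])
Step 3: XXXXXZXXXXX  (used choices [1])


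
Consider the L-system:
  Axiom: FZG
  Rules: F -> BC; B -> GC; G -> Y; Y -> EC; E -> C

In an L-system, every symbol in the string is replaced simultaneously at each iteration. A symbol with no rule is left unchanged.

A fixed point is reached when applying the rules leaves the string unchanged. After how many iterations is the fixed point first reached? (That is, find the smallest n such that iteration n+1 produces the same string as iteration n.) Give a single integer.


Step 0: FZG
Step 1: BCZY
Step 2: GCCZEC
Step 3: YCCZCC
Step 4: ECCCZCC
Step 5: CCCCZCC
Step 6: CCCCZCC  (unchanged — fixed point at step 5)

Answer: 5


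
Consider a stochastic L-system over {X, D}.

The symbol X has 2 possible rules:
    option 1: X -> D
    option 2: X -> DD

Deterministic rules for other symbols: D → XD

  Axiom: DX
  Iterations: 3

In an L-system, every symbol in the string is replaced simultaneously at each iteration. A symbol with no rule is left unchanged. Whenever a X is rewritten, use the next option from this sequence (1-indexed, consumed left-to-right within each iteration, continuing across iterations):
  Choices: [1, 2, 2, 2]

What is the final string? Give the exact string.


Answer: XDXDDDXDDDXD

Derivation:
Step 0: DX
Step 1: XDD  (used choices [1])
Step 2: DDXDXD  (used choices [2])
Step 3: XDXDDDXDDDXD  (used choices [2, 2])


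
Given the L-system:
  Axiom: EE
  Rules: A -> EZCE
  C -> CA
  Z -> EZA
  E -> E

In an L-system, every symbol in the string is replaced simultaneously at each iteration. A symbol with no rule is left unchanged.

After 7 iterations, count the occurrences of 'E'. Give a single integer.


Step 0: EE  (2 'E')
Step 1: EE  (2 'E')
Step 2: EE  (2 'E')
Step 3: EE  (2 'E')
Step 4: EE  (2 'E')
Step 5: EE  (2 'E')
Step 6: EE  (2 'E')
Step 7: EE  (2 'E')

Answer: 2


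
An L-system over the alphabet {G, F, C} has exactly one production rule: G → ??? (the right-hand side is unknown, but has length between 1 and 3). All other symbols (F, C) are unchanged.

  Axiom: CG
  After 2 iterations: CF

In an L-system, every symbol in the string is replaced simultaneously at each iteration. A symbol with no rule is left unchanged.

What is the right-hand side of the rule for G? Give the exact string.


Trying G → F:
  Step 0: CG
  Step 1: CF
  Step 2: CF
Matches the given result.

Answer: F


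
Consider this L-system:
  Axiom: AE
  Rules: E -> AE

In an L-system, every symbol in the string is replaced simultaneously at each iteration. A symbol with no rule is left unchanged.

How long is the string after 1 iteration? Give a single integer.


Step 0: length = 2
Step 1: length = 3

Answer: 3


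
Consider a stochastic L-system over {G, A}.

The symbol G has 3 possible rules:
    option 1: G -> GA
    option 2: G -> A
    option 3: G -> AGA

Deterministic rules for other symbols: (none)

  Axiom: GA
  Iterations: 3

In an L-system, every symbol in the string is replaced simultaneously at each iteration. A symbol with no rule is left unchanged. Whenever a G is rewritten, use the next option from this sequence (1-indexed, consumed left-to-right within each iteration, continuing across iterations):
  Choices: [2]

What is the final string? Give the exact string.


Answer: AA

Derivation:
Step 0: GA
Step 1: AA  (used choices [2])
Step 2: AA  (used choices [])
Step 3: AA  (used choices [])


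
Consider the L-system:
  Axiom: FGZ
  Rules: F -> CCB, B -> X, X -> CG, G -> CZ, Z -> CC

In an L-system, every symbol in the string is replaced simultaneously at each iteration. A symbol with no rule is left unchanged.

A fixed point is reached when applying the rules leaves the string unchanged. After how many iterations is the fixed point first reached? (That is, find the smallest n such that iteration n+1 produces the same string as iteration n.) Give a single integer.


Answer: 5

Derivation:
Step 0: FGZ
Step 1: CCBCZCC
Step 2: CCXCCCCC
Step 3: CCCGCCCCC
Step 4: CCCCZCCCCC
Step 5: CCCCCCCCCCC
Step 6: CCCCCCCCCCC  (unchanged — fixed point at step 5)


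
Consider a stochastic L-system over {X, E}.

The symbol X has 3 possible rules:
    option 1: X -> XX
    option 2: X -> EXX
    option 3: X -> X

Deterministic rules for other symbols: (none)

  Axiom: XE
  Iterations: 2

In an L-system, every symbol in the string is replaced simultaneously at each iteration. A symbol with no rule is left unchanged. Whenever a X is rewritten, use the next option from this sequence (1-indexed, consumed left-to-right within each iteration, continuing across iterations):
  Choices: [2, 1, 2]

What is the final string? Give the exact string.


Answer: EXXEXXE

Derivation:
Step 0: XE
Step 1: EXXE  (used choices [2])
Step 2: EXXEXXE  (used choices [1, 2])


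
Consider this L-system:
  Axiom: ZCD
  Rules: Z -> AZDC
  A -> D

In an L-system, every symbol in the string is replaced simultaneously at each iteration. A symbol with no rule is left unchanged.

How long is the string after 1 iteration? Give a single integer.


Step 0: length = 3
Step 1: length = 6

Answer: 6


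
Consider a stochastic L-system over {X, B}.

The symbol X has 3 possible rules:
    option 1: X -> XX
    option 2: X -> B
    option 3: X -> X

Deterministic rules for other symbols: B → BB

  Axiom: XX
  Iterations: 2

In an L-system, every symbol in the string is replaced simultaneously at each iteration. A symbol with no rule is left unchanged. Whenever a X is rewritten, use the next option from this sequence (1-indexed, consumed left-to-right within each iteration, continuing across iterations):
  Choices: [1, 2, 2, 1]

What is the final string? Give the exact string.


Answer: BXXBB

Derivation:
Step 0: XX
Step 1: XXB  (used choices [1, 2])
Step 2: BXXBB  (used choices [2, 1])


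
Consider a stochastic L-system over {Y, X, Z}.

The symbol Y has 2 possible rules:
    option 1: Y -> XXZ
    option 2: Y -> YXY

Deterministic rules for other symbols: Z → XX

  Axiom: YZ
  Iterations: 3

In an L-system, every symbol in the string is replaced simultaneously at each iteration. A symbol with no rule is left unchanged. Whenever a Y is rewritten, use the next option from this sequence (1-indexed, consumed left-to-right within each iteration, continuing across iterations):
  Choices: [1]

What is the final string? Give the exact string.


Step 0: YZ
Step 1: XXZXX  (used choices [1])
Step 2: XXXXXX  (used choices [])
Step 3: XXXXXX  (used choices [])

Answer: XXXXXX


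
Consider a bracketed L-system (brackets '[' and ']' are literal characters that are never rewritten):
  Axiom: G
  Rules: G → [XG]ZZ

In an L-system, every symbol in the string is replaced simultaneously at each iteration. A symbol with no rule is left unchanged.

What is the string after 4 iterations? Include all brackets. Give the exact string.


Answer: [X[X[X[XG]ZZ]ZZ]ZZ]ZZ

Derivation:
Step 0: G
Step 1: [XG]ZZ
Step 2: [X[XG]ZZ]ZZ
Step 3: [X[X[XG]ZZ]ZZ]ZZ
Step 4: [X[X[X[XG]ZZ]ZZ]ZZ]ZZ


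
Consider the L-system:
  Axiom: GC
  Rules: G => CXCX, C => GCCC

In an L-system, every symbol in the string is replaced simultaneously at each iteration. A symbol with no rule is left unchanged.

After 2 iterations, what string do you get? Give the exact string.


Answer: GCCCXGCCCXCXCXGCCCGCCCGCCC

Derivation:
Step 0: GC
Step 1: CXCXGCCC
Step 2: GCCCXGCCCXCXCXGCCCGCCCGCCC


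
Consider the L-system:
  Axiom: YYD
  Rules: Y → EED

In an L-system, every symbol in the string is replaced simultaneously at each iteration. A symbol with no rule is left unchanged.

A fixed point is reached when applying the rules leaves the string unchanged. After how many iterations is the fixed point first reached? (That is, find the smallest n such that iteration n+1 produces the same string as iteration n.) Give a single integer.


Step 0: YYD
Step 1: EEDEEDD
Step 2: EEDEEDD  (unchanged — fixed point at step 1)

Answer: 1


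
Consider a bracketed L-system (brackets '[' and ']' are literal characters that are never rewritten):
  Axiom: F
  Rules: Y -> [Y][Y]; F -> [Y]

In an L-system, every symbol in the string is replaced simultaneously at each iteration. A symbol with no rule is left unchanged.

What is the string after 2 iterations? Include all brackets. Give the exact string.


Step 0: F
Step 1: [Y]
Step 2: [[Y][Y]]

Answer: [[Y][Y]]


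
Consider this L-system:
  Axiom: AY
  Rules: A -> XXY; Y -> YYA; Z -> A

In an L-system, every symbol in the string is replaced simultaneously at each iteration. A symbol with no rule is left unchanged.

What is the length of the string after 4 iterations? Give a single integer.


Answer: 82

Derivation:
Step 0: length = 2
Step 1: length = 6
Step 2: length = 14
Step 3: length = 34
Step 4: length = 82


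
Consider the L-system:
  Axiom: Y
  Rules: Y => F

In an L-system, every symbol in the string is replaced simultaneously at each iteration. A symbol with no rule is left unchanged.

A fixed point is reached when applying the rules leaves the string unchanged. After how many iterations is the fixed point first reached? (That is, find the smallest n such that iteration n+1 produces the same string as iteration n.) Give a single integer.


Answer: 1

Derivation:
Step 0: Y
Step 1: F
Step 2: F  (unchanged — fixed point at step 1)


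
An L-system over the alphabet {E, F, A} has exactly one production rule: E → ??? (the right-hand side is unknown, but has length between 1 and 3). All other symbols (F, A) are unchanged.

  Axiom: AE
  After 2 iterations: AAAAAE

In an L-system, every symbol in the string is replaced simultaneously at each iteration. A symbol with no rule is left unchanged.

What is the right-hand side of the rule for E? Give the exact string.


Answer: AAE

Derivation:
Trying E → AAE:
  Step 0: AE
  Step 1: AAAE
  Step 2: AAAAAE
Matches the given result.


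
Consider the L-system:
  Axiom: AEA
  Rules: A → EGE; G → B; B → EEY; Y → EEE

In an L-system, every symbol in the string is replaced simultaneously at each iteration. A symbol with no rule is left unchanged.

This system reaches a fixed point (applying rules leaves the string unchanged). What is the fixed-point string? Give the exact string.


Step 0: AEA
Step 1: EGEEEGE
Step 2: EBEEEBE
Step 3: EEEYEEEEEYE
Step 4: EEEEEEEEEEEEEEE
Step 5: EEEEEEEEEEEEEEE  (unchanged — fixed point at step 4)

Answer: EEEEEEEEEEEEEEE


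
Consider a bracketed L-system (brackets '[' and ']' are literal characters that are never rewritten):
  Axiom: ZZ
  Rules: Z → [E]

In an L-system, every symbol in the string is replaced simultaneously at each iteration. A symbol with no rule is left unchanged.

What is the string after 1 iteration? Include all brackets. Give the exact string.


Answer: [E][E]

Derivation:
Step 0: ZZ
Step 1: [E][E]


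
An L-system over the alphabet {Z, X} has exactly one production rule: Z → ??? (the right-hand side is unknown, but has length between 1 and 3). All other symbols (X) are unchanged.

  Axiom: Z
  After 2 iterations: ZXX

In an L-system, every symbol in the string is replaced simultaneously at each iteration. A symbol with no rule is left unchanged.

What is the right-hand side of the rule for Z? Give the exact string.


Answer: ZX

Derivation:
Trying Z → ZX:
  Step 0: Z
  Step 1: ZX
  Step 2: ZXX
Matches the given result.


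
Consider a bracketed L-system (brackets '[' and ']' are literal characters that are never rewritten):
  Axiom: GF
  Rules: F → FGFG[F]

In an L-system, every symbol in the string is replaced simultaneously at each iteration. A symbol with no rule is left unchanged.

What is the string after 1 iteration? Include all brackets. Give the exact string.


Step 0: GF
Step 1: GFGFG[F]

Answer: GFGFG[F]


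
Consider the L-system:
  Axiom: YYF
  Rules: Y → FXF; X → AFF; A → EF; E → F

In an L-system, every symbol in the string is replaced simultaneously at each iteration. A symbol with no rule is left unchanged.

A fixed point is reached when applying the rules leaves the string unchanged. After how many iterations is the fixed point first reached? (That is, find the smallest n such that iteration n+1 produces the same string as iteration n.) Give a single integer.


Answer: 4

Derivation:
Step 0: YYF
Step 1: FXFFXFF
Step 2: FAFFFFAFFFF
Step 3: FEFFFFFEFFFFF
Step 4: FFFFFFFFFFFFF
Step 5: FFFFFFFFFFFFF  (unchanged — fixed point at step 4)


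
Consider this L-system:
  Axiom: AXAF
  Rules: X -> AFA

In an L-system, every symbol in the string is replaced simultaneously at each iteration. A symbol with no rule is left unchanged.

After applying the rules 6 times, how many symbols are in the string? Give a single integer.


Answer: 6

Derivation:
Step 0: length = 4
Step 1: length = 6
Step 2: length = 6
Step 3: length = 6
Step 4: length = 6
Step 5: length = 6
Step 6: length = 6


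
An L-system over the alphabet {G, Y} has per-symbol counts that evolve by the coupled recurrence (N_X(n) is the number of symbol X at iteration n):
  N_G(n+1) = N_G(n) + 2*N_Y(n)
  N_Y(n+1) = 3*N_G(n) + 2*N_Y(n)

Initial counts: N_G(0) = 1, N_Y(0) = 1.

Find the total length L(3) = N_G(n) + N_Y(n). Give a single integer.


Step 0: N_G=1, N_Y=1, L=2
Step 1: N_G=3, N_Y=5, L=8
Step 2: N_G=13, N_Y=19, L=32
Step 3: N_G=51, N_Y=77, L=128

Answer: 128


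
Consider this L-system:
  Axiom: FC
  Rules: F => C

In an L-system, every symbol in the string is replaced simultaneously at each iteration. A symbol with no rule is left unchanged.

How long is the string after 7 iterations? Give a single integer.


Answer: 2

Derivation:
Step 0: length = 2
Step 1: length = 2
Step 2: length = 2
Step 3: length = 2
Step 4: length = 2
Step 5: length = 2
Step 6: length = 2
Step 7: length = 2


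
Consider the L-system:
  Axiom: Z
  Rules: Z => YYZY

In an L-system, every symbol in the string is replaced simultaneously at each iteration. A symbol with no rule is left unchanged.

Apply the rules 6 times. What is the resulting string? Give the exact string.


Answer: YYYYYYYYYYYYZYYYYYY

Derivation:
Step 0: Z
Step 1: YYZY
Step 2: YYYYZYY
Step 3: YYYYYYZYYY
Step 4: YYYYYYYYZYYYY
Step 5: YYYYYYYYYYZYYYYY
Step 6: YYYYYYYYYYYYZYYYYYY


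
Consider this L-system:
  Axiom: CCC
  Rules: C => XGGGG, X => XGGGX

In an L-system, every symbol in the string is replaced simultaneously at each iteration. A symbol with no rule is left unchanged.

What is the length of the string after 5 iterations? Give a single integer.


Step 0: length = 3
Step 1: length = 15
Step 2: length = 27
Step 3: length = 51
Step 4: length = 99
Step 5: length = 195

Answer: 195


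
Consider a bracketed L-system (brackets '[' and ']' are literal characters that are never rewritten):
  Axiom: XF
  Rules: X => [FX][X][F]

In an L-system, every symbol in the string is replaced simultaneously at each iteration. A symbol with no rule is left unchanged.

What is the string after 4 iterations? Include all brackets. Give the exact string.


Answer: [F[F[F[FX][X][F]][[FX][X][F]][F]][[F[FX][X][F]][[FX][X][F]][F]][F]][[F[F[FX][X][F]][[FX][X][F]][F]][[F[FX][X][F]][[FX][X][F]][F]][F]][F]F

Derivation:
Step 0: XF
Step 1: [FX][X][F]F
Step 2: [F[FX][X][F]][[FX][X][F]][F]F
Step 3: [F[F[FX][X][F]][[FX][X][F]][F]][[F[FX][X][F]][[FX][X][F]][F]][F]F
Step 4: [F[F[F[FX][X][F]][[FX][X][F]][F]][[F[FX][X][F]][[FX][X][F]][F]][F]][[F[F[FX][X][F]][[FX][X][F]][F]][[F[FX][X][F]][[FX][X][F]][F]][F]][F]F


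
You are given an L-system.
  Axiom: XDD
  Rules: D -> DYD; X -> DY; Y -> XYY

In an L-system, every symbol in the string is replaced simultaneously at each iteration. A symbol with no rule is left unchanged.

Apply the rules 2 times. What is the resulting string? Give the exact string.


Answer: DYDXYYDYDXYYDYDDYDXYYDYD

Derivation:
Step 0: XDD
Step 1: DYDYDDYD
Step 2: DYDXYYDYDXYYDYDDYDXYYDYD


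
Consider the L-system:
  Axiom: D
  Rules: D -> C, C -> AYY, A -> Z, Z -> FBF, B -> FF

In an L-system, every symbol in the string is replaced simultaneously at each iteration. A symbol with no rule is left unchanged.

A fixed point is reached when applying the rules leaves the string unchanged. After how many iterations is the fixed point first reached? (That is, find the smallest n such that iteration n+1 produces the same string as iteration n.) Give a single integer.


Step 0: D
Step 1: C
Step 2: AYY
Step 3: ZYY
Step 4: FBFYY
Step 5: FFFFYY
Step 6: FFFFYY  (unchanged — fixed point at step 5)

Answer: 5


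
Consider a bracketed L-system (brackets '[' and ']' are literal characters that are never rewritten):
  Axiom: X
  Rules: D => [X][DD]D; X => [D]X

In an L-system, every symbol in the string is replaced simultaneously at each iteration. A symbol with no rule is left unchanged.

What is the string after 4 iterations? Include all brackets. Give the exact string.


Answer: [[[[X][DD]D][D]X][[[D]X][[X][DD]D[X][DD]D][X][DD]D[[D]X][[X][DD]D[X][DD]D][X][DD]D][[D]X][[X][DD]D[X][DD]D][X][DD]D][[[D]X][[X][DD]D[X][DD]D][X][DD]D][[X][DD]D][D]X

Derivation:
Step 0: X
Step 1: [D]X
Step 2: [[X][DD]D][D]X
Step 3: [[[D]X][[X][DD]D[X][DD]D][X][DD]D][[X][DD]D][D]X
Step 4: [[[[X][DD]D][D]X][[[D]X][[X][DD]D[X][DD]D][X][DD]D[[D]X][[X][DD]D[X][DD]D][X][DD]D][[D]X][[X][DD]D[X][DD]D][X][DD]D][[[D]X][[X][DD]D[X][DD]D][X][DD]D][[X][DD]D][D]X


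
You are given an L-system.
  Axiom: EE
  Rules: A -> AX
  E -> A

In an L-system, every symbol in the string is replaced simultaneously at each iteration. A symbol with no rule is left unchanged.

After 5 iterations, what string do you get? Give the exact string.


Answer: AXXXXAXXXX

Derivation:
Step 0: EE
Step 1: AA
Step 2: AXAX
Step 3: AXXAXX
Step 4: AXXXAXXX
Step 5: AXXXXAXXXX


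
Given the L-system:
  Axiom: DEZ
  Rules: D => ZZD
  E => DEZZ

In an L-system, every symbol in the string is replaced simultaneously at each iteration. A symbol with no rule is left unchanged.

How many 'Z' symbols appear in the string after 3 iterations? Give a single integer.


Step 0: DEZ  (1 'Z')
Step 1: ZZDDEZZZ  (5 'Z')
Step 2: ZZZZDZZDDEZZZZZ  (11 'Z')
Step 3: ZZZZZZDZZZZDZZDDEZZZZZZZ  (19 'Z')

Answer: 19


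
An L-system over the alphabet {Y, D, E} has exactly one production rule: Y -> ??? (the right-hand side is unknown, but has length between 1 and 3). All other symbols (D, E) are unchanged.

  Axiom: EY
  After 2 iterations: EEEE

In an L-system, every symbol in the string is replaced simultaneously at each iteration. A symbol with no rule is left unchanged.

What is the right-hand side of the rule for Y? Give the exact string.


Answer: EEE

Derivation:
Trying Y -> EEE:
  Step 0: EY
  Step 1: EEEE
  Step 2: EEEE
Matches the given result.


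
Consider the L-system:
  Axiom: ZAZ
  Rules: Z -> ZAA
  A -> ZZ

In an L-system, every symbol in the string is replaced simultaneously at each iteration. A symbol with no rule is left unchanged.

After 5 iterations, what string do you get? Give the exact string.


Step 0: ZAZ
Step 1: ZAAZZZAA
Step 2: ZAAZZZZZAAZAAZAAZZZZ
Step 3: ZAAZZZZZAAZAAZAAZAAZAAZZZZZAAZZZZZAAZZZZZAAZAAZAAZAA
Step 4: ZAAZZZZZAAZAAZAAZAAZAAZZZZZAAZZZZZAAZZZZZAAZZZZZAAZZZZZAAZAAZAAZAAZAAZZZZZAAZAAZAAZAAZAAZZZZZAAZAAZAAZAAZAAZZZZZAAZZZZZAAZZZZZAAZZZZ
Step 5: ZAAZZZZZAAZAAZAAZAAZAAZZZZZAAZZZZZAAZZZZZAAZZZZZAAZZZZZAAZAAZAAZAAZAAZZZZZAAZAAZAAZAAZAAZZZZZAAZAAZAAZAAZAAZZZZZAAZAAZAAZAAZAAZZZZZAAZAAZAAZAAZAAZZZZZAAZZZZZAAZZZZZAAZZZZZAAZZZZZAAZAAZAAZAAZAAZZZZZAAZZZZZAAZZZZZAAZZZZZAAZZZZZAAZAAZAAZAAZAAZZZZZAAZZZZZAAZZZZZAAZZZZZAAZZZZZAAZAAZAAZAAZAAZZZZZAAZAAZAAZAAZAAZZZZZAAZAAZAAZAAZAAZZZZZAAZAAZAAZAA

Answer: ZAAZZZZZAAZAAZAAZAAZAAZZZZZAAZZZZZAAZZZZZAAZZZZZAAZZZZZAAZAAZAAZAAZAAZZZZZAAZAAZAAZAAZAAZZZZZAAZAAZAAZAAZAAZZZZZAAZAAZAAZAAZAAZZZZZAAZAAZAAZAAZAAZZZZZAAZZZZZAAZZZZZAAZZZZZAAZZZZZAAZAAZAAZAAZAAZZZZZAAZZZZZAAZZZZZAAZZZZZAAZZZZZAAZAAZAAZAAZAAZZZZZAAZZZZZAAZZZZZAAZZZZZAAZZZZZAAZAAZAAZAAZAAZZZZZAAZAAZAAZAAZAAZZZZZAAZAAZAAZAAZAAZZZZZAAZAAZAAZAA
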